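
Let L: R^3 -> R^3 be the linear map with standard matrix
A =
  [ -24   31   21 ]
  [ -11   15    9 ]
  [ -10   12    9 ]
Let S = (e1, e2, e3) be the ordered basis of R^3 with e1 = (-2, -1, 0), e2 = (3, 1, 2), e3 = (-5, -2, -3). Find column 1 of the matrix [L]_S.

Compute L(e1) = A e1 = (17, 7, 8) in standard coordinates.
Then write this in S-coordinates: solve for y in y_1 e1 + ... + y_3 e3 = (17, 7, 8).
This gives y = (-2, 1, -2), which is column 1 of [L]_S.

(-2, 1, -2)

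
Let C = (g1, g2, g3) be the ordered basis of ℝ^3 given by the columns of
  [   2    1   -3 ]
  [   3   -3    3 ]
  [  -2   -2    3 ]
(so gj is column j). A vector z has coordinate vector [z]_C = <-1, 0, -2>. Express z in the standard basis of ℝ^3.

The coordinates say z = -g1 + 0·g2 - 2g3; adding the scaled basis vectors gives <4, -9, -4>.

<4, -9, -4>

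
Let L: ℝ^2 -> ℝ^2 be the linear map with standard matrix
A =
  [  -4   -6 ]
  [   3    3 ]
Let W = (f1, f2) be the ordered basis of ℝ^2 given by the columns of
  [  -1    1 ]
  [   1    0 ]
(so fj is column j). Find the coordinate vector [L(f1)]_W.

Column 1 of [L]_W is the W-coordinate vector of L(f1).
In standard coordinates L(f1) = A f1 = (-2, 0).
Converting to W: (-2, 0) = 0·f1 - 2f2, so the coordinate vector is (0, -2).

(0, -2)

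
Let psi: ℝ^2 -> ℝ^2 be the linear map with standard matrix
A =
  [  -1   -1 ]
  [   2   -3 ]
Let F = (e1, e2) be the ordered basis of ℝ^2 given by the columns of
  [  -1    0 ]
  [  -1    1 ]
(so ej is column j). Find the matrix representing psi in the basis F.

[[-2, 1], [-1, -2]]

The j-th column of [psi]_F is [psi(ej)]_F.
psi(e1) = A e1 = <2, 1> = -2e1 - e2, so column 1 is <-2, -1>.
Repeating for e2 and assembling the columns gives [[-2, 1], [-1, -2]].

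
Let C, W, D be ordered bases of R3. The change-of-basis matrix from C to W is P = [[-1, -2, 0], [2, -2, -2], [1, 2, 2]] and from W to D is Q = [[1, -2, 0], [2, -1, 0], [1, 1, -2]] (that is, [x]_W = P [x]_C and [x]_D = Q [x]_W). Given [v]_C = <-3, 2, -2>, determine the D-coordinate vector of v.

<11, 4, -1>

Composing the changes, [v]_D = Q P [v]_C.
Q P = [[-5, 2, 4], [-4, -2, 2], [-1, -8, -6]]; applying this to <-3, 2, -2> gives <11, 4, -1>.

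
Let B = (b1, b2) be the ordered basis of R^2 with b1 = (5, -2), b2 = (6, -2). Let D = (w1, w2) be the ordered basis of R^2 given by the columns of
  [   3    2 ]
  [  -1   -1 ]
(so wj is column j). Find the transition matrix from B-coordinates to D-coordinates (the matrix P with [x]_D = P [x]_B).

[[1, 2], [1, 0]]

Let M have columns bj and N have columns wj. Then for every x, N [x]_D = x = M [x]_B, so P = N^(-1) M.
Since det N = -1, N^(-1) has integer entries; multiplying gives P = [[1, 2], [1, 0]].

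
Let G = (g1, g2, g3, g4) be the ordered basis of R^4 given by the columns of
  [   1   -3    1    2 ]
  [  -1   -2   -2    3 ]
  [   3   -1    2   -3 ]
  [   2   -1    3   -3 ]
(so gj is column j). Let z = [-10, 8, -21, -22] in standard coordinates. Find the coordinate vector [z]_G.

[-2, 3, -3, 2]

[z]_G is the unique c with M c = z, where M has columns g1, ..., g4.
Gaussian elimination on [M | z] yields c = (-2, 3, -3, 2).
Check: -2g1 + 3g2 - 3g3 + 2g4 = [-10, 8, -21, -22].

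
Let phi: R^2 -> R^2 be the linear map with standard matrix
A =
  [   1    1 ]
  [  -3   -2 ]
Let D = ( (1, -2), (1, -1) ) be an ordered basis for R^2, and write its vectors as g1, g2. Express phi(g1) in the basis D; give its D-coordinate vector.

(0, -1)

Column 1 of [phi]_D is the D-coordinate vector of phi(g1).
In standard coordinates phi(g1) = A g1 = (-1, 1).
Converting to D: (-1, 1) = 0·g1 - g2, so the coordinate vector is (0, -1).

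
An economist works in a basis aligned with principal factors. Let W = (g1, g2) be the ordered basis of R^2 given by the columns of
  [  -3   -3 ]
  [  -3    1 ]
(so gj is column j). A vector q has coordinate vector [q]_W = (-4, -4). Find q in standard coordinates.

(24, 8)

The coordinates say q = -4g1 - 4g2; adding the scaled basis vectors gives (24, 8).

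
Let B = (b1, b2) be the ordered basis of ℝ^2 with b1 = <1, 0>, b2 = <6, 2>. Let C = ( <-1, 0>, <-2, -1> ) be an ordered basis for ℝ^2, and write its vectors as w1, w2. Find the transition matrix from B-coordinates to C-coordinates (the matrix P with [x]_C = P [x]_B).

Take x = bj: its B-coordinates are the j-th standard unit vector, so P e_j — column j of P — equals [bj]_C.
b1 = -w1 + 0·w2, giving column 1 = <-1, 0>; repeating for each j gives P = [[-1, -2], [0, -2]].

[[-1, -2], [0, -2]]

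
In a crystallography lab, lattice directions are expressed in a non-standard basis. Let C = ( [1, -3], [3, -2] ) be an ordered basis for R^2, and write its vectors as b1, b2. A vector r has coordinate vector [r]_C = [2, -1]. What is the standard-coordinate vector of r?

[-1, -4]

The coordinates say r = 2b1 - b2; adding the scaled basis vectors gives [-1, -4].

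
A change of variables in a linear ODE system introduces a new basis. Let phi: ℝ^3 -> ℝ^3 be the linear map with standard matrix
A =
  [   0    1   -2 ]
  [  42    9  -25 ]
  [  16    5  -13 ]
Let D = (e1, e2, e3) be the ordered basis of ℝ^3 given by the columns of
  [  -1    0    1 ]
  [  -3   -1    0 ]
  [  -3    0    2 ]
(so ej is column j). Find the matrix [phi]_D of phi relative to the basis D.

[[-2, 3, 2], [0, 0, 2], [1, 2, -2]]

The j-th column of [phi]_D is [phi(ej)]_D.
phi(e1) = A e1 = [3, 6, 8] = -2e1 + 0·e2 + e3, so column 1 is [-2, 0, 1].
Repeating for e2, e3 and assembling the columns gives [[-2, 3, 2], [0, 0, 2], [1, 2, -2]].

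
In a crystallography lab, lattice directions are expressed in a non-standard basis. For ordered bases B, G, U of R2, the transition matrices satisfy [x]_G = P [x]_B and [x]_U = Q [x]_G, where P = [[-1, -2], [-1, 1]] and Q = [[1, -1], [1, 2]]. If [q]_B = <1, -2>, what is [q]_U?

<6, -3>

Apply P to get G-coordinates <3, -3>, then Q to get U-coordinates.
The result is [q]_U = <6, -3>.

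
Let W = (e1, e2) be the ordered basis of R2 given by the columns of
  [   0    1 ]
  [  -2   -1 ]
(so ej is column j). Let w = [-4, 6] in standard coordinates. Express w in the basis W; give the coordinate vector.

We seek scalars with c_1 e1 + c_2 e2 = w; equivalently solve M c = w where the columns of M are e1, e2.
System: 0c_1 + c_2 = -4, -2c_1 - c_2 = 6; solving gives c_1 = -1, c_2 = -4.
Check: -e1 - 4e2 = [-4, 6].

[-1, -4]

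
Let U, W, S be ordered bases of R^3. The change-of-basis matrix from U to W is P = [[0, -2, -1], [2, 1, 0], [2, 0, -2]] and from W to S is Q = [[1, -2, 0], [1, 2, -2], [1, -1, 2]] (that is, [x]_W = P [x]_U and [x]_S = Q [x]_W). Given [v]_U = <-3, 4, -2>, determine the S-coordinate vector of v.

Composing the changes, [v]_S = Q P [v]_U.
Q P = [[-4, -4, -1], [0, 0, 3], [2, -3, -5]]; applying this to <-3, 4, -2> gives <-2, -6, -8>.

<-2, -6, -8>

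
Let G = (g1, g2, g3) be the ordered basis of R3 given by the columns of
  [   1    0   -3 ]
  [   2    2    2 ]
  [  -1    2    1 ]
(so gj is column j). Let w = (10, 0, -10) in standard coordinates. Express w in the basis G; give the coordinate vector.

[w]_G is the unique c with M c = w, where M has columns g1, ..., g3.
Solving this 3x3 system gives c = (4, -2, -2).
Check: 4g1 - 2g2 - 2g3 = (10, 0, -10).

(4, -2, -2)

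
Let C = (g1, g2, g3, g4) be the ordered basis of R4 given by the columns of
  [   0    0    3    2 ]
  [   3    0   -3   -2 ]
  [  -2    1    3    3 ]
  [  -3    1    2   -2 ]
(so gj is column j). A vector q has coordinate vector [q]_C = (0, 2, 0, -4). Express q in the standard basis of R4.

(-8, 8, -10, 10)

By definition q = 0·g1 + 2g2 + 0·g3 - 4g4.
Summing componentwise gives (-8, 8, -10, 10).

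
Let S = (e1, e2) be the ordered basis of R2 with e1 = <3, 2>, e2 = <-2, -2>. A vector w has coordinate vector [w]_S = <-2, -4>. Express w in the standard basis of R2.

w = M [w]_S, where M has columns e1, e2.
Carrying out the matrix-vector product, w = <2, 4>.

<2, 4>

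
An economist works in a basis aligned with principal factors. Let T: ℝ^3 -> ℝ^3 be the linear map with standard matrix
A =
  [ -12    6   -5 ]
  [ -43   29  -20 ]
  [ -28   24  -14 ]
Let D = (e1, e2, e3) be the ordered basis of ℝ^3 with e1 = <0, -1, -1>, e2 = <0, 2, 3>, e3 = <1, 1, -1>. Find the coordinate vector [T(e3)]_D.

<-3, 2, -1>

Column 3 of [T]_D is the D-coordinate vector of T(e3).
In standard coordinates T(e3) = A e3 = <-1, 6, 10>.
Converting to D: <-1, 6, 10> = -3e1 + 2e2 - e3, so the coordinate vector is <-3, 2, -1>.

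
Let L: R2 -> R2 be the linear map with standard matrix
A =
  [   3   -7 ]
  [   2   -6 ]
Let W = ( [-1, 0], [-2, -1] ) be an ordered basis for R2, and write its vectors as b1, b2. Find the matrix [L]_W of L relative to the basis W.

With P the matrix whose columns are b1, b2, [L]_W = P^(-1) A P.
Column by column: L(b1) = A b1 = [-3, -2]; its W-coordinates [-1, 2] give column 1.
Continuing for each basis vector yields [L]_W = [[-1, 3], [2, -2]].

[[-1, 3], [2, -2]]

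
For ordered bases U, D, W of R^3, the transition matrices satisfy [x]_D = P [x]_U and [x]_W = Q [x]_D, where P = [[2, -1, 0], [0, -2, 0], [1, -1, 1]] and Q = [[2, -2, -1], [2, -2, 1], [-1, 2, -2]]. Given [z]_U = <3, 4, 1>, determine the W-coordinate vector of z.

First [z]_D = P [z]_U = <2, -8, 0>.
Then [z]_W = Q [z]_D = <20, 20, -18>.

<20, 20, -18>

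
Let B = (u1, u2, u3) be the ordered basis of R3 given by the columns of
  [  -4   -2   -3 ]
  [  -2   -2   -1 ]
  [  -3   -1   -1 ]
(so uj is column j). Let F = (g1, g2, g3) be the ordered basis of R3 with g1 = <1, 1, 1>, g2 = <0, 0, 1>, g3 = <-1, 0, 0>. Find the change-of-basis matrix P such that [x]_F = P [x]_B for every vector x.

[[-2, -2, -1], [-1, 1, 0], [2, 0, 2]]

Take x = uj: its B-coordinates are the j-th standard unit vector, so P e_j — column j of P — equals [uj]_F.
u1 = -2g1 - g2 + 2g3, giving column 1 = <-2, -1, 2>; repeating for each j gives P = [[-2, -2, -1], [-1, 1, 0], [2, 0, 2]].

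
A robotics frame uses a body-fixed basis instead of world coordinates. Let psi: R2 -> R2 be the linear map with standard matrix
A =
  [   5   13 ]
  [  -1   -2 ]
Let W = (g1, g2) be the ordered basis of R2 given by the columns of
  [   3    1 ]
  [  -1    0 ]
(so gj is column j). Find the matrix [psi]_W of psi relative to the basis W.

The j-th column of [psi]_W is [psi(gj)]_W.
psi(g1) = A g1 = (2, -1) = g1 - g2, so column 1 is (1, -1).
Repeating for g2 and assembling the columns gives [[1, 1], [-1, 2]].

[[1, 1], [-1, 2]]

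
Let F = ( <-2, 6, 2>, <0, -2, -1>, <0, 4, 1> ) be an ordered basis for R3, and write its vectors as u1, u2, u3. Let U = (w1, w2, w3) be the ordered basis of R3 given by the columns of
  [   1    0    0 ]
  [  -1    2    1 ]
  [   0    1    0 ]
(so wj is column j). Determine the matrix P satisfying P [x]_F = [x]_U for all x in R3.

[[-2, 0, 0], [2, -1, 1], [0, 0, 2]]

Let M have columns uj and N have columns wj. Then for every x, N [x]_U = x = M [x]_F, so P = N^(-1) M.
Since det N = -1, N^(-1) has integer entries; multiplying gives P = [[-2, 0, 0], [2, -1, 1], [0, 0, 2]].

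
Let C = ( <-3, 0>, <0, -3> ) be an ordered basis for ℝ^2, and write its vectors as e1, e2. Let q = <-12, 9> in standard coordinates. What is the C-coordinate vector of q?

[q]_C is the unique c with M c = q, where M has columns e1, e2.
System: -3c_1 + 0c_2 = -12, 0c_1 - 3c_2 = 9; solving gives c_1 = 4, c_2 = -3.
Check: 4e1 - 3e2 = <-12, 9>.

<4, -3>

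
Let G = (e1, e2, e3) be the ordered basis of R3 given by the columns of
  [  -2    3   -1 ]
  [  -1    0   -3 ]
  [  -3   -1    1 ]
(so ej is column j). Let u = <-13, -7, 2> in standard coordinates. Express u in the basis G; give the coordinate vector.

<1, -3, 2>

We seek scalars with c_1 e1 + ... + c_3 e3 = u; equivalently solve M c = u where the columns of M are e1, ..., e3.
Gaussian elimination on [M | u] yields c = (1, -3, 2).
Check: e1 - 3e2 + 2e3 = <-13, -7, 2>.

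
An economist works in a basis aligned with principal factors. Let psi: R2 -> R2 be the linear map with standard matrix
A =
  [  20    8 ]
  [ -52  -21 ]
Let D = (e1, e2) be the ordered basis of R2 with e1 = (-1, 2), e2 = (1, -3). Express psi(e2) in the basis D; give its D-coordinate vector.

(1, -3)

Compute psi(e2) = A e2 = (-4, 11) in standard coordinates.
Then write this in D-coordinates: solve for y in y_1 e1 + y_2 e2 = (-4, 11).
This gives y = (1, -3), which is column 2 of [psi]_D.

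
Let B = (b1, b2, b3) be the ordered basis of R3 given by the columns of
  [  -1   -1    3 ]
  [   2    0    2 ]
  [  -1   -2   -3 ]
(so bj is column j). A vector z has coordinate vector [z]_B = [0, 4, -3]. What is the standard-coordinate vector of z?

The coordinates say z = 0·b1 + 4b2 - 3b3; adding the scaled basis vectors gives [-13, -6, 1].

[-13, -6, 1]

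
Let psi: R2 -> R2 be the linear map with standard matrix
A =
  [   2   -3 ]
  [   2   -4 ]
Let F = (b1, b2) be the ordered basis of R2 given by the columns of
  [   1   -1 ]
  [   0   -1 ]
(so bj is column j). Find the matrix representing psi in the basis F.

The j-th column of [psi]_F is [psi(bj)]_F.
psi(b1) = A b1 = <2, 2> = 0·b1 - 2b2, so column 1 is <0, -2>.
Repeating for b2 and assembling the columns gives [[0, -1], [-2, -2]].

[[0, -1], [-2, -2]]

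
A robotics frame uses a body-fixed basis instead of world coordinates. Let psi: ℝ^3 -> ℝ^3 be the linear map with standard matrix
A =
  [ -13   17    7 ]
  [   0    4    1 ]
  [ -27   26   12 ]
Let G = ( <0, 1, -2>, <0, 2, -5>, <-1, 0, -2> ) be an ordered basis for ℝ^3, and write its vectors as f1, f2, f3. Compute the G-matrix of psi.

Let P have columns f1, ..., f3. Then [psi]_G = P^(-1) A P.
Here det P = 1, so P^(-1) is integer; computing A P first and then P^(-1)(A P) gives [[2, 3, 0], [0, 0, -1], [-3, 1, 1]].

[[2, 3, 0], [0, 0, -1], [-3, 1, 1]]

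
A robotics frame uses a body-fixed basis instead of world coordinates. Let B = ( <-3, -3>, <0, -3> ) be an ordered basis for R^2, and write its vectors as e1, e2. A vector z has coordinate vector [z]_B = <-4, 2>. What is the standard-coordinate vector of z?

By definition z = -4e1 + 2e2.
Summing componentwise gives <12, 6>.

<12, 6>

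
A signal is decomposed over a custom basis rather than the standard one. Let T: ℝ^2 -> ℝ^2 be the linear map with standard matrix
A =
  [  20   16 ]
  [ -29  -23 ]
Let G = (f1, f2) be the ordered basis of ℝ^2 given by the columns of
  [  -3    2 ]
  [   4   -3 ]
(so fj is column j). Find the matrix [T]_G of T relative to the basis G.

Let P have columns f1, f2. Then [T]_G = P^(-1) A P.
Here det P = 1, so P^(-1) is integer; computing A P first and then P^(-1)(A P) gives [[-2, 2], [-1, -1]].

[[-2, 2], [-1, -1]]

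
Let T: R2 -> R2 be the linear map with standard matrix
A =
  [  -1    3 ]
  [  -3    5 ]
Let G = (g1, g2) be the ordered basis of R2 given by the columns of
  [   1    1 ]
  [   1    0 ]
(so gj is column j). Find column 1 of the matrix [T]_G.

[2, 0]

Column 1 of [T]_G is the G-coordinate vector of T(g1).
In standard coordinates T(g1) = A g1 = [2, 2].
Converting to G: [2, 2] = 2g1 + 0·g2, so the coordinate vector is [2, 0].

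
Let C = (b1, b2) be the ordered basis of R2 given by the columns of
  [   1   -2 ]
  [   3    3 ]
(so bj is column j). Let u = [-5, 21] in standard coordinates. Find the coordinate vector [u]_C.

[3, 4]

Write u = c_1 b1 + c_2 b2 and solve for the c_i.
System: c_1 - 2c_2 = -5, 3c_1 + 3c_2 = 21; solving gives c_1 = 3, c_2 = 4.
Check: 3b1 + 4b2 = [-5, 21].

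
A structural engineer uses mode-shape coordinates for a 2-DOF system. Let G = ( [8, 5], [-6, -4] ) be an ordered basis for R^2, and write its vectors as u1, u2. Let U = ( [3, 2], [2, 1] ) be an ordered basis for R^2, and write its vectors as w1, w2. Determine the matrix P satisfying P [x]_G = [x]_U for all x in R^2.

Column j of P is [uj]_U, since P maps G-coordinates to U-coordinates.
Expressing u1 in U: u1 = 2w1 + w2, so column 1 of P is [2, 1].
Doing the same for each uj gives P = [[2, -2], [1, 0]].

[[2, -2], [1, 0]]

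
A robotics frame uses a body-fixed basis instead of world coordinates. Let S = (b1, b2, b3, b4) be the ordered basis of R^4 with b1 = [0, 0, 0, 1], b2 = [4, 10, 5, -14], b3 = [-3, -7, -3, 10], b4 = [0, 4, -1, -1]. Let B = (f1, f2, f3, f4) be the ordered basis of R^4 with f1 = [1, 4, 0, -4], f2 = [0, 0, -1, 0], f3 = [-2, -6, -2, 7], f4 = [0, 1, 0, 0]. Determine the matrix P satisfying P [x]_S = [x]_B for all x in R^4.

Column j of P is [bj]_B, since P maps S-coordinates to B-coordinates.
Expressing b1 in B: b1 = -2f1 + 2f2 - f3 + 2f4, so column 1 of P is [-2, 2, -1, 2].
Doing the same for each bj gives P = [[-2, 0, 1, 2], [2, -1, -1, -1], [-1, -2, 2, 1], [2, -2, 1, 2]].

[[-2, 0, 1, 2], [2, -1, -1, -1], [-1, -2, 2, 1], [2, -2, 1, 2]]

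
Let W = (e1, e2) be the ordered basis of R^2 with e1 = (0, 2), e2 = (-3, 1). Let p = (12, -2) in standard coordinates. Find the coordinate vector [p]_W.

(1, -4)

We seek scalars with c_1 e1 + c_2 e2 = p; equivalently solve M c = p where the columns of M are e1, e2.
System: 0c_1 - 3c_2 = 12, 2c_1 + c_2 = -2; solving gives c_1 = 1, c_2 = -4.
Check: e1 - 4e2 = (12, -2).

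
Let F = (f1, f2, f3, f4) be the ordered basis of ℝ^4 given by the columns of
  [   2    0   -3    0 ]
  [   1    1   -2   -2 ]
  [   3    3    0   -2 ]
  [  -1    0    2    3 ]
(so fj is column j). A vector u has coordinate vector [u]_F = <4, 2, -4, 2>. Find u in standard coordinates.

<20, 10, 14, -6>

By definition u = 4f1 + 2f2 - 4f3 + 2f4.
Summing componentwise gives <20, 10, 14, -6>.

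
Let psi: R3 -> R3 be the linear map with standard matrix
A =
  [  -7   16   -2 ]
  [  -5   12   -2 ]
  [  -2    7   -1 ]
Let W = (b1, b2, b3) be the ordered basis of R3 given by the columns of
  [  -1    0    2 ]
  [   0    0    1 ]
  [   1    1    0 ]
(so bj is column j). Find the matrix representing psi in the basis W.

With P the matrix whose columns are b1, ..., b3, [psi]_W = P^(-1) A P.
Column by column: psi(b1) = A b1 = [5, 3, 1]; its W-coordinates [1, 0, 3] give column 1.
Continuing for each basis vector yields [psi]_W = [[1, -2, 2], [0, 1, 1], [3, -2, 2]].

[[1, -2, 2], [0, 1, 1], [3, -2, 2]]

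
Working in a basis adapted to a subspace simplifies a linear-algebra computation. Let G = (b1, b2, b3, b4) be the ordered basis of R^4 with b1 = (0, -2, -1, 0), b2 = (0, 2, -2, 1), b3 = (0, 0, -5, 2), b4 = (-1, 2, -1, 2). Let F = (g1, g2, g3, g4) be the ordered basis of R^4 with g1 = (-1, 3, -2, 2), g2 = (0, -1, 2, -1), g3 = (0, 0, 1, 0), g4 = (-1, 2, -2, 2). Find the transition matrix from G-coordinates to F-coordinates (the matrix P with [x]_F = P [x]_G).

[[-2, 1, -2, 0], [0, -1, -2, 0], [-1, 0, -1, 1], [2, -1, 2, 1]]

Take x = bj: its G-coordinates are the j-th standard unit vector, so P e_j — column j of P — equals [bj]_F.
b1 = -2g1 + 0·g2 - g3 + 2g4, giving column 1 = (-2, 0, -1, 2); repeating for each j gives P = [[-2, 1, -2, 0], [0, -1, -2, 0], [-1, 0, -1, 1], [2, -1, 2, 1]].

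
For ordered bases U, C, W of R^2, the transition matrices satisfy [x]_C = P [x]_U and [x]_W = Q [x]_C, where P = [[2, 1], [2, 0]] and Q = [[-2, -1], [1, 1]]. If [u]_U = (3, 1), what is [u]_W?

Composing the changes, [u]_W = Q P [u]_U.
Q P = [[-6, -2], [4, 1]]; applying this to (3, 1) gives (-20, 13).

(-20, 13)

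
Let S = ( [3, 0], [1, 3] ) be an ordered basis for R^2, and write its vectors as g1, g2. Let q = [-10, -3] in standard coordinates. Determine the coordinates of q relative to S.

We seek scalars with c_1 g1 + c_2 g2 = q; equivalently solve M c = q where the columns of M are g1, g2.
System: 3c_1 + c_2 = -10, 0c_1 + 3c_2 = -3; solving gives c_1 = -3, c_2 = -1.
Check: -3g1 - g2 = [-10, -3].

[-3, -1]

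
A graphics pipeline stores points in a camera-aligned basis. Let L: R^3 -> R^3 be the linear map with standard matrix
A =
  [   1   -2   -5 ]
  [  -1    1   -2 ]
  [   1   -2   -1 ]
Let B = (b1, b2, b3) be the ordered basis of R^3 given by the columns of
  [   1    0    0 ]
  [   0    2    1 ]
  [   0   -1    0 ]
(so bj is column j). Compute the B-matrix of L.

With P the matrix whose columns are b1, ..., b3, [L]_B = P^(-1) A P.
Column by column: L(b1) = A b1 = [1, -1, 1]; its B-coordinates [1, -1, 1] give column 1.
Continuing for each basis vector yields [L]_B = [[1, 1, -2], [-1, 3, 2], [1, -2, -3]].

[[1, 1, -2], [-1, 3, 2], [1, -2, -3]]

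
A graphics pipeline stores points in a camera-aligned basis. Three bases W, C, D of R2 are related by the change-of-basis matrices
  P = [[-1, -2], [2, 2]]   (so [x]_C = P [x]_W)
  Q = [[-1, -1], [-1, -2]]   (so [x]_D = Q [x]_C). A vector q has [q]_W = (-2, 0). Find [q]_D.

(2, 6)

Apply P to get C-coordinates (2, -4), then Q to get D-coordinates.
The result is [q]_D = (2, 6).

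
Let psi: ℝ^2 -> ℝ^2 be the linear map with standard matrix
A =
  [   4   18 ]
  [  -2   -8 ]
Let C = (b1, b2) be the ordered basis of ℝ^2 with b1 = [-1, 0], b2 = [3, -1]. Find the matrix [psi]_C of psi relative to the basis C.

[[-2, 0], [-2, -2]]

The j-th column of [psi]_C is [psi(bj)]_C.
psi(b1) = A b1 = [-4, 2] = -2b1 - 2b2, so column 1 is [-2, -2].
Repeating for b2 and assembling the columns gives [[-2, 0], [-2, -2]].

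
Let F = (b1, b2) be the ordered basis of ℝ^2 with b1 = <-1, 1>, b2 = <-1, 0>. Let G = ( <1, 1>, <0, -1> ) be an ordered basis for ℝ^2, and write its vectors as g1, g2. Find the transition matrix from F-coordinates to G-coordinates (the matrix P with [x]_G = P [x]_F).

Take x = bj: its F-coordinates are the j-th standard unit vector, so P e_j — column j of P — equals [bj]_G.
b1 = -g1 - 2g2, giving column 1 = <-1, -2>; repeating for each j gives P = [[-1, -1], [-2, -1]].

[[-1, -1], [-2, -1]]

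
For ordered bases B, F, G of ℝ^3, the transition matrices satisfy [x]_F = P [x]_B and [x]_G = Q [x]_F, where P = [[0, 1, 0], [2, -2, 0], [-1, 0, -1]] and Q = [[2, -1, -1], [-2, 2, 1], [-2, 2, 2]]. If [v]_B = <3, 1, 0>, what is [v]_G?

Composing the changes, [v]_G = Q P [v]_B.
Q P = [[-1, 4, 1], [3, -6, -1], [2, -6, -2]]; applying this to <3, 1, 0> gives <1, 3, 0>.

<1, 3, 0>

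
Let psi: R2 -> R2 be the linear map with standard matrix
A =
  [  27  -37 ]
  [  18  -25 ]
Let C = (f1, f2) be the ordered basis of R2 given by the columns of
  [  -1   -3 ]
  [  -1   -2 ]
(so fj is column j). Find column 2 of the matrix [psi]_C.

(-2, 3)

Column 2 of [psi]_C is the C-coordinate vector of psi(f2).
In standard coordinates psi(f2) = A f2 = (-7, -4).
Converting to C: (-7, -4) = -2f1 + 3f2, so the coordinate vector is (-2, 3).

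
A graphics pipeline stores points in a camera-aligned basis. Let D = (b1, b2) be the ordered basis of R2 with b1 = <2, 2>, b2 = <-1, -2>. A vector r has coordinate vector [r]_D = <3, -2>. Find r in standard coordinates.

By definition r = 3b1 - 2b2.
Summing componentwise gives <8, 10>.

<8, 10>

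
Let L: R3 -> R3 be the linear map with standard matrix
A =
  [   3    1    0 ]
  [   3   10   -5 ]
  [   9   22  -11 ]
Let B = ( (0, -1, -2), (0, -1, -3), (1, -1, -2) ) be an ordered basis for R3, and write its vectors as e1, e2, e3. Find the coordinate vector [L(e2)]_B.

Compute L(e2) = A e2 = (-1, 5, 11) in standard coordinates.
Then write this in B-coordinates: solve for y in y_1 e1 + ... + y_3 e3 = (-1, 5, 11).
This gives y = (-3, -1, -1), which is column 2 of [L]_B.

(-3, -1, -1)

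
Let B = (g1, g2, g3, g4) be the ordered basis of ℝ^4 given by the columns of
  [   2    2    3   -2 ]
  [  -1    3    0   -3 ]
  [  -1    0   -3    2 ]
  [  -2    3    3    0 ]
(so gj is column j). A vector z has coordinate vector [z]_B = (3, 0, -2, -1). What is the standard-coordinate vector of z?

z = M [z]_B, where M has columns g1, ..., g4.
Carrying out the matrix-vector product, z = (2, 0, 1, -12).

(2, 0, 1, -12)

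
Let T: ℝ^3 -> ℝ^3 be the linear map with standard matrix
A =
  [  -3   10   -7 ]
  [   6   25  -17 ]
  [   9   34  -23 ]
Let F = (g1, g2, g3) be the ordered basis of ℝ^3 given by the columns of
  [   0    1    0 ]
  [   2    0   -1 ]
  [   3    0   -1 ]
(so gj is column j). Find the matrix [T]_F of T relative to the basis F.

[[0, 3, -3], [-1, -3, -3], [1, 0, 2]]

Let P have columns g1, ..., g3. Then [T]_F = P^(-1) A P.
Here det P = -1, so P^(-1) is integer; computing A P first and then P^(-1)(A P) gives [[0, 3, -3], [-1, -3, -3], [1, 0, 2]].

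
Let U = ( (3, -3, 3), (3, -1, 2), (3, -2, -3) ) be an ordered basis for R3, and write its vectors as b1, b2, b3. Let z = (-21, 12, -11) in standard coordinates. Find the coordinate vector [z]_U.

(-2, -4, -1)

We seek scalars with c_1 b1 + ... + c_3 b3 = z; equivalently solve M c = z where the columns of M are b1, ..., b3.
Gaussian elimination on [M | z] yields c = (-2, -4, -1).
Check: -2b1 - 4b2 - b3 = (-21, 12, -11).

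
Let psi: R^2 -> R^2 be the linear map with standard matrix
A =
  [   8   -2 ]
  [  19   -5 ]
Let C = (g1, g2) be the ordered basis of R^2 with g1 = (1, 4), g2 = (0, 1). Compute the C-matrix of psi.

[[0, -2], [-1, 3]]

Let P have columns g1, g2. Then [psi]_C = P^(-1) A P.
Here det P = 1, so P^(-1) is integer; computing A P first and then P^(-1)(A P) gives [[0, -2], [-1, 3]].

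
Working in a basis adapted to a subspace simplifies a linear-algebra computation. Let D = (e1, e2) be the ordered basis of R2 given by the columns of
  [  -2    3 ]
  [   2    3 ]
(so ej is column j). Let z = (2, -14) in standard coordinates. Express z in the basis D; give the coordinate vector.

We seek scalars with c_1 e1 + c_2 e2 = z; equivalently solve M c = z where the columns of M are e1, e2.
System: -2c_1 + 3c_2 = 2, 2c_1 + 3c_2 = -14; solving gives c_1 = -4, c_2 = -2.
Check: -4e1 - 2e2 = (2, -14).

(-4, -2)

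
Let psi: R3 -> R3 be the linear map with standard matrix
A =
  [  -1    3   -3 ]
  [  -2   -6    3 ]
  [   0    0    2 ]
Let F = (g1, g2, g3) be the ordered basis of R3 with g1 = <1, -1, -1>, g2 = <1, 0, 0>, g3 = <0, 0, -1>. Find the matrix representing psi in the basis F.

[[-1, 2, 3], [0, -3, 0], [3, -2, -1]]

The j-th column of [psi]_F is [psi(gj)]_F.
psi(g1) = A g1 = <-1, 1, -2> = -g1 + 0·g2 + 3g3, so column 1 is <-1, 0, 3>.
Repeating for g2, g3 and assembling the columns gives [[-1, 2, 3], [0, -3, 0], [3, -2, -1]].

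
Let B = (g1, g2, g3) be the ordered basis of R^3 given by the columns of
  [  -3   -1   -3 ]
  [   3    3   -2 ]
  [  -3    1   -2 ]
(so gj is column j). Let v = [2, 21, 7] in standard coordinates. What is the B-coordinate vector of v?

[1, 4, -3]

[v]_B is the unique c with M c = v, where M has columns g1, ..., g3.
Row-reducing the augmented matrix [M | v] gives c = (1, 4, -3).
Check: g1 + 4g2 - 3g3 = [2, 21, 7].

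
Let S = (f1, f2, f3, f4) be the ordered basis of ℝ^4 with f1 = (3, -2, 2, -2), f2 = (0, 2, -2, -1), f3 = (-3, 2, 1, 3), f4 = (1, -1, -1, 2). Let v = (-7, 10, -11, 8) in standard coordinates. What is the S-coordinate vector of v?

Write v = c_1 f1 + ... + c_4 f4 and solve for the c_i.
Row-reducing the augmented matrix [M | v] gives c = (-2, 3, 1, 2).
Check: -2f1 + 3f2 + f3 + 2f4 = (-7, 10, -11, 8).

(-2, 3, 1, 2)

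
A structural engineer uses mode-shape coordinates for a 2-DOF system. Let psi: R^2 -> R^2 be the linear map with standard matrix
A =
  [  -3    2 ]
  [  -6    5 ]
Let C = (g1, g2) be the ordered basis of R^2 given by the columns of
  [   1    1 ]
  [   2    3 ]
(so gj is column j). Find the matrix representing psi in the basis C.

The j-th column of [psi]_C is [psi(gj)]_C.
psi(g1) = A g1 = <1, 4> = -g1 + 2g2, so column 1 is <-1, 2>.
Repeating for g2 and assembling the columns gives [[-1, 0], [2, 3]].

[[-1, 0], [2, 3]]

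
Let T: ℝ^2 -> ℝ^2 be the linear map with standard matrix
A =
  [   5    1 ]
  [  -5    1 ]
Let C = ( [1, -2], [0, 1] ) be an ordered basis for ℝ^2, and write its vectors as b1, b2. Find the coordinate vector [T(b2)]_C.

Column 2 of [T]_C is the C-coordinate vector of T(b2).
In standard coordinates T(b2) = A b2 = [1, 1].
Converting to C: [1, 1] = b1 + 3b2, so the coordinate vector is [1, 3].

[1, 3]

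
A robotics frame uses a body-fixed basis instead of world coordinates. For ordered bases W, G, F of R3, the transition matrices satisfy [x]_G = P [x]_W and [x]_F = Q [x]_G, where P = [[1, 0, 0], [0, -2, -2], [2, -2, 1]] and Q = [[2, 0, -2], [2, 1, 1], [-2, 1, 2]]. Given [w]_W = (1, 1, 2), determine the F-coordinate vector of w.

(-2, -2, -4)

First [w]_G = P [w]_W = (1, -6, 2).
Then [w]_F = Q [w]_G = (-2, -2, -4).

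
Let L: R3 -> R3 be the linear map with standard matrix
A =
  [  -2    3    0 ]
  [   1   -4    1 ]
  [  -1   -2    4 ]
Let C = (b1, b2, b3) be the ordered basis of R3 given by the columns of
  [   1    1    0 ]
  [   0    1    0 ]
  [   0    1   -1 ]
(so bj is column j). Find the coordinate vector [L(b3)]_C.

(1, -1, 3)

Column 3 of [L]_C is the C-coordinate vector of L(b3).
In standard coordinates L(b3) = A b3 = (0, -1, -4).
Converting to C: (0, -1, -4) = b1 - b2 + 3b3, so the coordinate vector is (1, -1, 3).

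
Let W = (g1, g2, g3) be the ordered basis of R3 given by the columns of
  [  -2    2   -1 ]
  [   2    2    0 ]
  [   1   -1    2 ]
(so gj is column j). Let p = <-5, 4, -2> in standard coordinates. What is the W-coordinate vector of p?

Write p = c_1 g1 + ... + c_3 g3 and solve for the c_i.
Solving this 3x3 system gives c = (3, -1, -3).
Check: 3g1 - g2 - 3g3 = <-5, 4, -2>.

<3, -1, -3>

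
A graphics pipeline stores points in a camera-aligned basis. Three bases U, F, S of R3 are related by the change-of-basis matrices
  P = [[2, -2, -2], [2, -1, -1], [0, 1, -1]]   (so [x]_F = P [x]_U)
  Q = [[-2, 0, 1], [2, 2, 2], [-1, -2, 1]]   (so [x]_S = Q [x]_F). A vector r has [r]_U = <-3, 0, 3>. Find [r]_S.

<21, -48, 27>

Apply P to get F-coordinates <-12, -9, -3>, then Q to get S-coordinates.
The result is [r]_S = <21, -48, 27>.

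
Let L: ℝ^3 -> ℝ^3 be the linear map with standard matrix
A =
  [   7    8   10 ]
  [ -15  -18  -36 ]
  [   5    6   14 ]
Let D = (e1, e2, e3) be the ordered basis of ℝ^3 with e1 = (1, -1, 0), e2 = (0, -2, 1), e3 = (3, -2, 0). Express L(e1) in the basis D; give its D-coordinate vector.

Compute L(e1) = A e1 = (-1, 3, -1) in standard coordinates.
Then write this in D-coordinates: solve for y in y_1 e1 + ... + y_3 e3 = (-1, 3, -1).
This gives y = (-1, -1, 0), which is column 1 of [L]_D.

(-1, -1, 0)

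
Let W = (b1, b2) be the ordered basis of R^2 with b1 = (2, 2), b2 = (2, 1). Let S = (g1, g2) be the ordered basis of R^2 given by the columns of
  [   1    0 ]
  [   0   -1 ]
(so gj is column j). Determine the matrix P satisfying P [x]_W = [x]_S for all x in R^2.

Take x = bj: its W-coordinates are the j-th standard unit vector, so P e_j — column j of P — equals [bj]_S.
b1 = 2g1 - 2g2, giving column 1 = (2, -2); repeating for each j gives P = [[2, 2], [-2, -1]].

[[2, 2], [-2, -1]]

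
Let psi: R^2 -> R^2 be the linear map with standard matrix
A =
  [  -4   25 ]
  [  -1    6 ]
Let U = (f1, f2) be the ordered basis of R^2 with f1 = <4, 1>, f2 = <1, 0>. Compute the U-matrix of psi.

[[2, -1], [1, 0]]

The j-th column of [psi]_U is [psi(fj)]_U.
psi(f1) = A f1 = <9, 2> = 2f1 + f2, so column 1 is <2, 1>.
Repeating for f2 and assembling the columns gives [[2, -1], [1, 0]].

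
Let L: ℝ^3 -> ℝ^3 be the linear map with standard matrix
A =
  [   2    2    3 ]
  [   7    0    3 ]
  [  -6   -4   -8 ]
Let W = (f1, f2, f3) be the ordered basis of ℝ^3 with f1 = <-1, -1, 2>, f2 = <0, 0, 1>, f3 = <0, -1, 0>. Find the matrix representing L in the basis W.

With P the matrix whose columns are f1, ..., f3, [L]_W = P^(-1) A P.
Column by column: L(f1) = A f1 = <2, -1, -6>; its W-coordinates <-2, -2, 3> give column 1.
Continuing for each basis vector yields [L]_W = [[-2, -3, 2], [-2, -2, 0], [3, 0, -2]].

[[-2, -3, 2], [-2, -2, 0], [3, 0, -2]]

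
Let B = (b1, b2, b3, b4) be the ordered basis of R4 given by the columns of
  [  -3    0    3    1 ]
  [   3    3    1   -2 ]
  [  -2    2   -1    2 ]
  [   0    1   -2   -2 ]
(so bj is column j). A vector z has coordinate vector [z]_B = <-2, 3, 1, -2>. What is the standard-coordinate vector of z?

z = M [z]_B, where M has columns b1, ..., b4.
Carrying out the matrix-vector product, z = <7, 8, 5, 5>.

<7, 8, 5, 5>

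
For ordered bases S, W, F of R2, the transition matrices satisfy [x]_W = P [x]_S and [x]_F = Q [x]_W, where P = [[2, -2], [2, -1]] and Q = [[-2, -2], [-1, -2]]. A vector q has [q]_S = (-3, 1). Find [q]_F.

(30, 22)

First [q]_W = P [q]_S = (-8, -7).
Then [q]_F = Q [q]_W = (30, 22).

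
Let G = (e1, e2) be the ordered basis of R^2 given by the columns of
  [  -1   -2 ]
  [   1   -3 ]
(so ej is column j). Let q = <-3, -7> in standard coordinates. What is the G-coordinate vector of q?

<-1, 2>

Write q = c_1 e1 + c_2 e2 and solve for the c_i.
System: -c_1 - 2c_2 = -3, c_1 - 3c_2 = -7; solving gives c_1 = -1, c_2 = 2.
Check: -e1 + 2e2 = <-3, -7>.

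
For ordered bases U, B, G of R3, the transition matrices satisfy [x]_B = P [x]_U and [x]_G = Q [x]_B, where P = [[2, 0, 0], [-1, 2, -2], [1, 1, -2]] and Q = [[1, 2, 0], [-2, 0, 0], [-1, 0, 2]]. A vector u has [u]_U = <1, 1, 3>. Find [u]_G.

<-8, -4, -10>

Composing the changes, [u]_G = Q P [u]_U.
Q P = [[0, 4, -4], [-4, 0, 0], [0, 2, -4]]; applying this to <1, 1, 3> gives <-8, -4, -10>.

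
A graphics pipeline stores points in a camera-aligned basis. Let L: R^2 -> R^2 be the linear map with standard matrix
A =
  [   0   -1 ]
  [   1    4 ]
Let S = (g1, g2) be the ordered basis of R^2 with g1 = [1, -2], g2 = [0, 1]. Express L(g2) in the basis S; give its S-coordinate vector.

Compute L(g2) = A g2 = [-1, 4] in standard coordinates.
Then write this in S-coordinates: solve for y in y_1 g1 + y_2 g2 = [-1, 4].
This gives y = [-1, 2], which is column 2 of [L]_S.

[-1, 2]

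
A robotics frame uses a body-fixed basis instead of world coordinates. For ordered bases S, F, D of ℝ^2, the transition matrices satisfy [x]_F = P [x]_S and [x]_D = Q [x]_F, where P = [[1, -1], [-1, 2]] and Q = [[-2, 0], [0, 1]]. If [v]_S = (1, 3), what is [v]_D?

Apply P to get F-coordinates (-2, 5), then Q to get D-coordinates.
The result is [v]_D = (4, 5).

(4, 5)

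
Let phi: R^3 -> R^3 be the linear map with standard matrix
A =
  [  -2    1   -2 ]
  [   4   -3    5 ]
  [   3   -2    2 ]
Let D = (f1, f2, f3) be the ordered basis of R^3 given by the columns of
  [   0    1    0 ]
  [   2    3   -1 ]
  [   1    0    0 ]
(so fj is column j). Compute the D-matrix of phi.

[[-2, -3, 2], [0, 1, -1], [-3, 2, -2]]

The j-th column of [phi]_D is [phi(fj)]_D.
phi(f1) = A f1 = [0, -1, -2] = -2f1 + 0·f2 - 3f3, so column 1 is [-2, 0, -3].
Repeating for f2, f3 and assembling the columns gives [[-2, -3, 2], [0, 1, -1], [-3, 2, -2]].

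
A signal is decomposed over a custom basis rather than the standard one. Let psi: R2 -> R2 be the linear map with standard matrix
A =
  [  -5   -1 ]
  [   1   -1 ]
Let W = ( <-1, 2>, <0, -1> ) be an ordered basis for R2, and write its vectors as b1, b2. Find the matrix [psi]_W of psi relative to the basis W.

The j-th column of [psi]_W is [psi(bj)]_W.
psi(b1) = A b1 = <3, -3> = -3b1 - 3b2, so column 1 is <-3, -3>.
Repeating for b2 and assembling the columns gives [[-3, -1], [-3, -3]].

[[-3, -1], [-3, -3]]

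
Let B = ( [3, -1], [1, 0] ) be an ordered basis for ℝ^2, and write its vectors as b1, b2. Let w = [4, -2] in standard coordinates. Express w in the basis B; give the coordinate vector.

[2, -2]

[w]_B is the unique c with M c = w, where M has columns b1, b2.
System: 3c_1 + c_2 = 4, -c_1 + 0c_2 = -2; solving gives c_1 = 2, c_2 = -2.
Check: 2b1 - 2b2 = [4, -2].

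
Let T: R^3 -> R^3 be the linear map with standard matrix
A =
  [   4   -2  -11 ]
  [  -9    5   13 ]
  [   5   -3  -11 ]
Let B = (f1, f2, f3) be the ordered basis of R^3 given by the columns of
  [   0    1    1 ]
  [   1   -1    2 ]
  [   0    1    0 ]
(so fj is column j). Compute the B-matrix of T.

With P the matrix whose columns are f1, ..., f3, [T]_B = P^(-1) A P.
Column by column: T(f1) = A f1 = (-2, 5, -3); its B-coordinates (0, -3, 1) give column 1.
Continuing for each basis vector yields [T]_B = [[0, 0, -2], [-3, -3, -1], [1, -2, 1]].

[[0, 0, -2], [-3, -3, -1], [1, -2, 1]]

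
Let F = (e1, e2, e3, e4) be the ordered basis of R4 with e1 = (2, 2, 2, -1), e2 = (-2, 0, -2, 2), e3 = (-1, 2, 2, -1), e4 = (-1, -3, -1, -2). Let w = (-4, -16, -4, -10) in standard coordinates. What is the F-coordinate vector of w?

Write w = c_1 e1 + ... + c_4 e4 and solve for the c_i.
Gaussian elimination on [M | w] yields c = (-2, -2, 0, 4).
Check: -2e1 - 2e2 + 0·e3 + 4e4 = (-4, -16, -4, -10).

(-2, -2, 0, 4)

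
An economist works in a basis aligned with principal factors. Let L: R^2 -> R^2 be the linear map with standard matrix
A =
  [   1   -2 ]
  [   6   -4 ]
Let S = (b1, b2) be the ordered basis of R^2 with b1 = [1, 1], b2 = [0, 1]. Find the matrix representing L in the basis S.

[[-1, -2], [3, -2]]

The j-th column of [L]_S is [L(bj)]_S.
L(b1) = A b1 = [-1, 2] = -b1 + 3b2, so column 1 is [-1, 3].
Repeating for b2 and assembling the columns gives [[-1, -2], [3, -2]].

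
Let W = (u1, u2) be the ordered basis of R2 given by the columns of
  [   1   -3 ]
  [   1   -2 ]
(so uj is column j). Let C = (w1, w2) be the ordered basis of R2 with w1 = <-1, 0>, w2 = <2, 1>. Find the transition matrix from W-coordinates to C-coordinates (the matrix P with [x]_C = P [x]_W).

[[1, -1], [1, -2]]

Column j of P is [uj]_C, since P maps W-coordinates to C-coordinates.
Expressing u1 in C: u1 = w1 + w2, so column 1 of P is <1, 1>.
Doing the same for each uj gives P = [[1, -1], [1, -2]].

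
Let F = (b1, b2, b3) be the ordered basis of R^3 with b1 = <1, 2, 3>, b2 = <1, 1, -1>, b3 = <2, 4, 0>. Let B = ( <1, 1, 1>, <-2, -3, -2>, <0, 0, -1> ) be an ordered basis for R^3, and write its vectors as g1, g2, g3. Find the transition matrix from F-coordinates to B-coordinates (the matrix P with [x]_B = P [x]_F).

[[-1, 1, -2], [-1, 0, -2], [-2, 2, 2]]

Let M have columns bj and N have columns gj. Then for every x, N [x]_B = x = M [x]_F, so P = N^(-1) M.
Since det N = 1, N^(-1) has integer entries; multiplying gives P = [[-1, 1, -2], [-1, 0, -2], [-2, 2, 2]].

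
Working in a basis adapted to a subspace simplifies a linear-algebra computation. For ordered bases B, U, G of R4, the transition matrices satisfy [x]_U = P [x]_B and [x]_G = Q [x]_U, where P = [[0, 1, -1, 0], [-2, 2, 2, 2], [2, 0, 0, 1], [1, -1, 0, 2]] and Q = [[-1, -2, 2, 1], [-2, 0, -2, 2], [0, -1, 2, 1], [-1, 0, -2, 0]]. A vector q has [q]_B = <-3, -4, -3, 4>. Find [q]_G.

<6, 24, 5, 5>

First [q]_U = P [q]_B = <-1, 0, -2, 9>.
Then [q]_G = Q [q]_U = <6, 24, 5, 5>.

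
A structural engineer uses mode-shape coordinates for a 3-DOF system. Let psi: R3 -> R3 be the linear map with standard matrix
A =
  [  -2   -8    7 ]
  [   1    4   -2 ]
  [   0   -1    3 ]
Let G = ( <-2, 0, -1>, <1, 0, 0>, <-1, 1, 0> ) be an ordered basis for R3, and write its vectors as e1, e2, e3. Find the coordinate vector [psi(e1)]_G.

Compute psi(e1) = A e1 = <-3, 0, -3> in standard coordinates.
Then write this in G-coordinates: solve for y in y_1 e1 + ... + y_3 e3 = <-3, 0, -3>.
This gives y = <3, 3, 0>, which is column 1 of [psi]_G.

<3, 3, 0>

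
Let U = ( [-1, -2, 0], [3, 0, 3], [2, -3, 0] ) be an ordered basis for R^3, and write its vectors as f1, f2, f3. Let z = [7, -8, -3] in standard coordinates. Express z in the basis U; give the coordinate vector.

[-2, -1, 4]

[z]_U is the unique c with M c = z, where M has columns f1, ..., f3.
Solving this 3x3 system gives c = (-2, -1, 4).
Check: -2f1 - f2 + 4f3 = [7, -8, -3].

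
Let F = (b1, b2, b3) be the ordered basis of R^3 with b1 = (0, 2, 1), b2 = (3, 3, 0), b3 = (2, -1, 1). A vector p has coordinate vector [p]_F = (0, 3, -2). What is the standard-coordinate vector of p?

By definition p = 0·b1 + 3b2 - 2b3.
Summing componentwise gives (5, 11, -2).

(5, 11, -2)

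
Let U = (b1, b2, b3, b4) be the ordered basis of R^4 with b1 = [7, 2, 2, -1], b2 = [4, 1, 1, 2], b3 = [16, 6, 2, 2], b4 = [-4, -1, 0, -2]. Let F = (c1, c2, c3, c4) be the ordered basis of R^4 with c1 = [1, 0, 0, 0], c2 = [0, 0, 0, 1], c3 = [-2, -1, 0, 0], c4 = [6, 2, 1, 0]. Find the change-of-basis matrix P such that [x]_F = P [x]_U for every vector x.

[[-1, 0, 0, -2], [-1, 2, 2, -2], [2, 1, -2, 1], [2, 1, 2, 0]]

Let M have columns bj and N have columns cj. Then for every x, N [x]_F = x = M [x]_U, so P = N^(-1) M.
Since det N = -1, N^(-1) has integer entries; multiplying gives P = [[-1, 0, 0, -2], [-1, 2, 2, -2], [2, 1, -2, 1], [2, 1, 2, 0]].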